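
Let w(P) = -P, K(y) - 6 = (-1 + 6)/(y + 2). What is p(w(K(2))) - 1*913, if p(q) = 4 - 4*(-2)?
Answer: -901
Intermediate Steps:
K(y) = 6 + 5/(2 + y) (K(y) = 6 + (-1 + 6)/(y + 2) = 6 + 5/(2 + y))
p(q) = 12 (p(q) = 4 + 8 = 12)
p(w(K(2))) - 1*913 = 12 - 1*913 = 12 - 913 = -901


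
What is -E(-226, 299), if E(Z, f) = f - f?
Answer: 0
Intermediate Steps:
E(Z, f) = 0
-E(-226, 299) = -1*0 = 0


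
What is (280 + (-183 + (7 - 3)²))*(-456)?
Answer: -51528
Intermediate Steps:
(280 + (-183 + (7 - 3)²))*(-456) = (280 + (-183 + 4²))*(-456) = (280 + (-183 + 16))*(-456) = (280 - 167)*(-456) = 113*(-456) = -51528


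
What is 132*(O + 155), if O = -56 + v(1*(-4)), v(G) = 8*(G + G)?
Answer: 4620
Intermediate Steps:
v(G) = 16*G (v(G) = 8*(2*G) = 16*G)
O = -120 (O = -56 + 16*(1*(-4)) = -56 + 16*(-4) = -56 - 64 = -120)
132*(O + 155) = 132*(-120 + 155) = 132*35 = 4620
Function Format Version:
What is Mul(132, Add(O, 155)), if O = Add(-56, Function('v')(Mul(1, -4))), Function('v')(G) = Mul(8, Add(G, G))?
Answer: 4620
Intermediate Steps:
Function('v')(G) = Mul(16, G) (Function('v')(G) = Mul(8, Mul(2, G)) = Mul(16, G))
O = -120 (O = Add(-56, Mul(16, Mul(1, -4))) = Add(-56, Mul(16, -4)) = Add(-56, -64) = -120)
Mul(132, Add(O, 155)) = Mul(132, Add(-120, 155)) = Mul(132, 35) = 4620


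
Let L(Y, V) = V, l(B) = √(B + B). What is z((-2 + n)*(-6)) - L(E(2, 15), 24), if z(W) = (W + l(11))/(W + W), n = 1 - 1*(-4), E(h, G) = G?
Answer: -47/2 - √22/36 ≈ -23.630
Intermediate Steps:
l(B) = √2*√B (l(B) = √(2*B) = √2*√B)
n = 5 (n = 1 + 4 = 5)
z(W) = (W + √22)/(2*W) (z(W) = (W + √2*√11)/(W + W) = (W + √22)/((2*W)) = (W + √22)*(1/(2*W)) = (W + √22)/(2*W))
z((-2 + n)*(-6)) - L(E(2, 15), 24) = ((-2 + 5)*(-6) + √22)/(2*(((-2 + 5)*(-6)))) - 1*24 = (3*(-6) + √22)/(2*((3*(-6)))) - 24 = (½)*(-18 + √22)/(-18) - 24 = (½)*(-1/18)*(-18 + √22) - 24 = (½ - √22/36) - 24 = -47/2 - √22/36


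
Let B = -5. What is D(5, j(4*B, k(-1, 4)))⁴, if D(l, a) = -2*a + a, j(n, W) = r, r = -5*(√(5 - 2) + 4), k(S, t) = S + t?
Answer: 345625 + 190000*√3 ≈ 6.7472e+5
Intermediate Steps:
r = -20 - 5*√3 (r = -5*(√3 + 4) = -5*(4 + √3) = -20 - 5*√3 ≈ -28.660)
j(n, W) = -20 - 5*√3
D(l, a) = -a
D(5, j(4*B, k(-1, 4)))⁴ = (-(-20 - 5*√3))⁴ = (20 + 5*√3)⁴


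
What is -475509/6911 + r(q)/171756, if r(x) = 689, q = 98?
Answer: -6282058625/91308132 ≈ -68.801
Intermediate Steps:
-475509/6911 + r(q)/171756 = -475509/6911 + 689/171756 = -475509*1/6911 + 689*(1/171756) = -475509/6911 + 53/13212 = -6282058625/91308132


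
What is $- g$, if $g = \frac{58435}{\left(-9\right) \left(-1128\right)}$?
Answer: $- \frac{58435}{10152} \approx -5.756$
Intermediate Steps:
$g = \frac{58435}{10152} \approx 5.756$
$- g = \left(-1\right) \frac{58435}{10152} = - \frac{58435}{10152}$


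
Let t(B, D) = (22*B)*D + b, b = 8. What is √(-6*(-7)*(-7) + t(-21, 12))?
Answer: I*√5830 ≈ 76.354*I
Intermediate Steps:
t(B, D) = 8 + 22*B*D (t(B, D) = (22*B)*D + 8 = 22*B*D + 8 = 8 + 22*B*D)
√(-6*(-7)*(-7) + t(-21, 12)) = √(-6*(-7)*(-7) + (8 + 22*(-21)*12)) = √(42*(-7) + (8 - 5544)) = √(-294 - 5536) = √(-5830) = I*√5830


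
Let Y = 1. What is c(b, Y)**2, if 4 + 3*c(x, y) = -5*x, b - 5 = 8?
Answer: 529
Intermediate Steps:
b = 13 (b = 5 + 8 = 13)
c(x, y) = -4/3 - 5*x/3 (c(x, y) = -4/3 + (-5*x)/3 = -4/3 - 5*x/3)
c(b, Y)**2 = (-4/3 - 5/3*13)**2 = (-4/3 - 65/3)**2 = (-23)**2 = 529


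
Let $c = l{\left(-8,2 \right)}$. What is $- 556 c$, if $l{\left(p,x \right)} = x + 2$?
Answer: $-2224$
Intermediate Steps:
$l{\left(p,x \right)} = 2 + x$
$c = 4$ ($c = 2 + 2 = 4$)
$- 556 c = \left(-556\right) 4 = -2224$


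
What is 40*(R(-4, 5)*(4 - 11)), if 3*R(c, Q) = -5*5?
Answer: 7000/3 ≈ 2333.3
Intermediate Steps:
R(c, Q) = -25/3 (R(c, Q) = (-5*5)/3 = (1/3)*(-25) = -25/3)
40*(R(-4, 5)*(4 - 11)) = 40*(-25*(4 - 11)/3) = 40*(-25/3*(-7)) = 40*(175/3) = 7000/3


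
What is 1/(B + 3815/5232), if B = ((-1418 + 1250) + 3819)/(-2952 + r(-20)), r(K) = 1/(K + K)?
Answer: -5667888/2877085 ≈ -1.9700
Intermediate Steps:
r(K) = 1/(2*K)
B = -146040/118081 (B = ((-1418 + 1250) + 3819)/(-2952 + (½)/(-20)) = (-168 + 3819)/(-2952 + (½)*(-1/20)) = 3651/(-2952 - 1/40) = 3651/(-118081/40) = 3651*(-40/118081) = -146040/118081 ≈ -1.2368)
1/(B + 3815/5232) = 1/(-146040/118081 + 3815/5232) = 1/(-146040/118081 + 3815*(1/5232)) = 1/(-146040/118081 + 35/48) = 1/(-2877085/5667888) = -5667888/2877085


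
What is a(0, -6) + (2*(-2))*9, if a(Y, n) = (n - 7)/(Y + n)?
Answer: -203/6 ≈ -33.833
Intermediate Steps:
a(Y, n) = (-7 + n)/(Y + n)
a(0, -6) + (2*(-2))*9 = (-7 - 6)/(0 - 6) + (2*(-2))*9 = -13/(-6) - 4*9 = -⅙*(-13) - 36 = 13/6 - 36 = -203/6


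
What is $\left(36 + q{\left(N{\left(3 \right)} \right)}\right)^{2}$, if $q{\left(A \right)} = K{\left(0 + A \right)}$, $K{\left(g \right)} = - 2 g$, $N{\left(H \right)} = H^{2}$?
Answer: $324$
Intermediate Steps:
$q{\left(A \right)} = - 2 A$ ($q{\left(A \right)} = - 2 \left(0 + A\right) = - 2 A$)
$\left(36 + q{\left(N{\left(3 \right)} \right)}\right)^{2} = \left(36 - 2 \cdot 3^{2}\right)^{2} = \left(36 - 18\right)^{2} = 18^{2} = 324$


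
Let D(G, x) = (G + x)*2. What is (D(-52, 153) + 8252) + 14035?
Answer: 22489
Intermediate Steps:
D(G, x) = 2*G + 2*x
(D(-52, 153) + 8252) + 14035 = ((2*(-52) + 2*153) + 8252) + 14035 = ((-104 + 306) + 8252) + 14035 = (202 + 8252) + 14035 = 8454 + 14035 = 22489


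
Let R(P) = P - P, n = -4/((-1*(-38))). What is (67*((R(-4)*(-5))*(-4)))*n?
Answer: 0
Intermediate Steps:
n = -2/19 (n = -4/38 = -4*1/38 = -2/19 ≈ -0.10526)
R(P) = 0
(67*((R(-4)*(-5))*(-4)))*n = (67*((0*(-5))*(-4)))*(-2/19) = (67*(0*(-4)))*(-2/19) = (67*0)*(-2/19) = 0*(-2/19) = 0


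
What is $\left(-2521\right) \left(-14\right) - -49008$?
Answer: $84302$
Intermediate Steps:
$\left(-2521\right) \left(-14\right) - -49008 = 35294 + 49008 = 84302$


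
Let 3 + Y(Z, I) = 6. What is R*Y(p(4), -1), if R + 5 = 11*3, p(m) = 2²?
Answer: 84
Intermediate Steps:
p(m) = 4
Y(Z, I) = 3 (Y(Z, I) = -3 + 6 = 3)
R = 28 (R = -5 + 11*3 = -5 + 33 = 28)
R*Y(p(4), -1) = 28*3 = 84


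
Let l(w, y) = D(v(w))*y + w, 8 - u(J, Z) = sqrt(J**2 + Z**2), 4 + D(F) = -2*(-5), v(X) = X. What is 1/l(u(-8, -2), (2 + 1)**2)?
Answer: 31/1888 + sqrt(17)/1888 ≈ 0.018603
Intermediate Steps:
D(F) = 6 (D(F) = -4 - 2*(-5) = -4 + 10 = 6)
u(J, Z) = 8 - sqrt(J**2 + Z**2)
l(w, y) = w + 6*y (l(w, y) = 6*y + w = w + 6*y)
1/l(u(-8, -2), (2 + 1)**2) = 1/((8 - sqrt((-8)**2 + (-2)**2)) + 6*(2 + 1)**2) = 1/((8 - sqrt(64 + 4)) + 6*3**2) = 1/((8 - sqrt(68)) + 6*9) = 1/((8 - 2*sqrt(17)) + 54) = 1/(62 - 2*sqrt(17))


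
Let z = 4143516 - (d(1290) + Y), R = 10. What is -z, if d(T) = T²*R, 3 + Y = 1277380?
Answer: 13774861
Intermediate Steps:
Y = 1277377 (Y = -3 + 1277380 = 1277377)
d(T) = 10*T² (d(T) = T²*10 = 10*T²)
z = -13774861 (z = 4143516 - (10*1290² + 1277377) = 4143516 - (10*1664100 + 1277377) = 4143516 - (16641000 + 1277377) = 4143516 - 1*17918377 = 4143516 - 17918377 = -13774861)
-z = -1*(-13774861) = 13774861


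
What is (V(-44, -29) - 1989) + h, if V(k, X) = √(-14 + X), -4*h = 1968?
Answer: -2481 + I*√43 ≈ -2481.0 + 6.5574*I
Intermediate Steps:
h = -492 (h = -¼*1968 = -492)
(V(-44, -29) - 1989) + h = (√(-14 - 29) - 1989) - 492 = (√(-43) - 1989) - 492 = (I*√43 - 1989) - 492 = (-1989 + I*√43) - 492 = -2481 + I*√43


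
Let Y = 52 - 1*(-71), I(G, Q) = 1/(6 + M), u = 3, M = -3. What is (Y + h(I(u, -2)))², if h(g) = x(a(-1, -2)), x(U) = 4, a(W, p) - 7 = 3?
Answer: 16129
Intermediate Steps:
a(W, p) = 10 (a(W, p) = 7 + 3 = 10)
I(G, Q) = ⅓ (I(G, Q) = 1/(6 - 3) = 1/3 = ⅓)
Y = 123 (Y = 52 + 71 = 123)
h(g) = 4
(Y + h(I(u, -2)))² = (123 + 4)² = 127² = 16129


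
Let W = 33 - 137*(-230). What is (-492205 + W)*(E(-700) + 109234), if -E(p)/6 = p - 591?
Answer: -53888240760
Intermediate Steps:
E(p) = 3546 - 6*p (E(p) = -6*(p - 591) = -6*(-591 + p) = 3546 - 6*p)
W = 31543 (W = 33 + 31510 = 31543)
(-492205 + W)*(E(-700) + 109234) = (-492205 + 31543)*((3546 - 6*(-700)) + 109234) = -460662*((3546 + 4200) + 109234) = -460662*(7746 + 109234) = -460662*116980 = -53888240760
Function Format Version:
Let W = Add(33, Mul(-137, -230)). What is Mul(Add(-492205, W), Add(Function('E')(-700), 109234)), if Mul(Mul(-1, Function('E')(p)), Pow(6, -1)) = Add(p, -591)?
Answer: -53888240760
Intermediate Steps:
Function('E')(p) = Add(3546, Mul(-6, p)) (Function('E')(p) = Mul(-6, Add(p, -591)) = Mul(-6, Add(-591, p)) = Add(3546, Mul(-6, p)))
W = 31543 (W = Add(33, 31510) = 31543)
Mul(Add(-492205, W), Add(Function('E')(-700), 109234)) = Mul(Add(-492205, 31543), Add(Add(3546, Mul(-6, -700)), 109234)) = Mul(-460662, Add(Add(3546, 4200), 109234)) = Mul(-460662, Add(7746, 109234)) = Mul(-460662, 116980) = -53888240760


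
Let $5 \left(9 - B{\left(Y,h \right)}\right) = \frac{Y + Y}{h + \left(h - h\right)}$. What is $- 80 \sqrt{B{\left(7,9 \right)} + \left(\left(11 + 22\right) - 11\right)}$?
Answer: $- \frac{16 \sqrt{6905}}{3} \approx -443.18$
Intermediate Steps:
$B{\left(Y,h \right)} = 9 - \frac{2 Y}{5 h}$ ($B{\left(Y,h \right)} = 9 - \frac{\left(Y + Y\right) \frac{1}{h + \left(h - h\right)}}{5} = 9 - \frac{2 Y \frac{1}{h + 0}}{5} = 9 - \frac{2 Y \frac{1}{h}}{5} = 9 - \frac{2 Y}{5 h}$)
$- 80 \sqrt{B{\left(7,9 \right)} + \left(\left(11 + 22\right) - 11\right)} = - 80 \sqrt{\left(9 - \frac{14}{5 \cdot 9}\right) + \left(\left(11 + 22\right) - 11\right)} = - 80 \sqrt{\left(9 - \frac{14}{5} \cdot \frac{1}{9}\right) + \left(33 - 11\right)} = - 80 \sqrt{\left(9 - \frac{14}{45}\right) + 22} = - 80 \sqrt{\frac{391}{45} + 22} = - 80 \sqrt{\frac{1381}{45}} = - 80 \frac{\sqrt{6905}}{15} = - \frac{16 \sqrt{6905}}{3}$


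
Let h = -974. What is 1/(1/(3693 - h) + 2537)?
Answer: 4667/11840180 ≈ 0.00039417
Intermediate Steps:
1/(1/(3693 - h) + 2537) = 1/(1/(3693 - 1*(-974)) + 2537) = 1/(1/(3693 + 974) + 2537) = 1/(1/4667 + 2537) = 1/(11840180/4667) = 4667/11840180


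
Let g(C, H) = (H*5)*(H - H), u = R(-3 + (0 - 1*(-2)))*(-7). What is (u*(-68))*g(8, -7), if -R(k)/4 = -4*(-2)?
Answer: 0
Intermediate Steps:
R(k) = -32 (R(k) = -(-16)*(-2) = -4*8 = -32)
u = 224 (u = -32*(-7) = 224)
g(C, H) = 0 (g(C, H) = (5*H)*0 = 0)
(u*(-68))*g(8, -7) = (224*(-68))*0 = -15232*0 = 0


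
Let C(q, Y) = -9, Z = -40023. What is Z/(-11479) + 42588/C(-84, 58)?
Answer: -54278605/11479 ≈ -4728.5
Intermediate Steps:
Z/(-11479) + 42588/C(-84, 58) = -40023/(-11479) + 42588/(-9) = -40023*(-1/11479) + 42588*(-⅑) = 40023/11479 - 4732 = -54278605/11479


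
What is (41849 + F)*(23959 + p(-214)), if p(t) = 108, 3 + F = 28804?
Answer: 1700333550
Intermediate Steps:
F = 28801 (F = -3 + 28804 = 28801)
(41849 + F)*(23959 + p(-214)) = (41849 + 28801)*(23959 + 108) = 70650*24067 = 1700333550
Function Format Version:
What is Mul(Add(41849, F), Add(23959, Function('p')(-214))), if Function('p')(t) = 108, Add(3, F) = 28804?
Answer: 1700333550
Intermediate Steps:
F = 28801 (F = Add(-3, 28804) = 28801)
Mul(Add(41849, F), Add(23959, Function('p')(-214))) = Mul(Add(41849, 28801), Add(23959, 108)) = Mul(70650, 24067) = 1700333550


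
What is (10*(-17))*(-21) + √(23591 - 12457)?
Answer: 3570 + √11134 ≈ 3675.5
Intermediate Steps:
(10*(-17))*(-21) + √(23591 - 12457) = -170*(-21) + √11134 = 3570 + √11134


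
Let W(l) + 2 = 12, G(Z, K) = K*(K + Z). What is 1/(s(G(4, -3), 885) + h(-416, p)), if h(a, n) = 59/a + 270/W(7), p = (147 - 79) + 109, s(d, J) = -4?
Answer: 416/9509 ≈ 0.043748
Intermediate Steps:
W(l) = 10 (W(l) = -2 + 12 = 10)
p = 177 (p = 68 + 109 = 177)
h(a, n) = 27 + 59/a (h(a, n) = 59/a + 270/10 = 59/a + 270*(⅒) = 59/a + 27 = 27 + 59/a)
1/(s(G(4, -3), 885) + h(-416, p)) = 1/(-4 + (27 + 59/(-416))) = 1/(-4 + (27 + 59*(-1/416))) = 1/(-4 + (27 - 59/416)) = 1/(-4 + 11173/416) = 1/(9509/416) = 416/9509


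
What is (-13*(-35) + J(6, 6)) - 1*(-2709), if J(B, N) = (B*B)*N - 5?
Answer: 3375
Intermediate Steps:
J(B, N) = -5 + N*B**2 (J(B, N) = B**2*N - 5 = N*B**2 - 5 = -5 + N*B**2)
(-13*(-35) + J(6, 6)) - 1*(-2709) = (-13*(-35) + (-5 + 6*6**2)) - 1*(-2709) = (455 + (-5 + 6*36)) + 2709 = (455 + (-5 + 216)) + 2709 = (455 + 211) + 2709 = 666 + 2709 = 3375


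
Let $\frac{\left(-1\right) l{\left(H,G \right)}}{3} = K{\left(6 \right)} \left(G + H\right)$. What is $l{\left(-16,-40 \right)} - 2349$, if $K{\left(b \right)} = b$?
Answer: $-1341$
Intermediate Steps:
$l{\left(H,G \right)} = - 18 G - 18 H$ ($l{\left(H,G \right)} = - 3 \cdot 6 \left(G + H\right) = - 3 \left(6 G + 6 H\right) = - 18 G - 18 H$)
$l{\left(-16,-40 \right)} - 2349 = \left(\left(-18\right) \left(-40\right) - -288\right) - 2349 = \left(720 + 288\right) - 2349 = 1008 - 2349 = -1341$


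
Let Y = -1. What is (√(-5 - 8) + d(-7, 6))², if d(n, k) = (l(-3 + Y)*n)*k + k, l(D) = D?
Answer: 30263 + 348*I*√13 ≈ 30263.0 + 1254.7*I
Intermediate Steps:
d(n, k) = k - 4*k*n (d(n, k) = ((-3 - 1)*n)*k + k = (-4*n)*k + k = -4*k*n + k = k - 4*k*n)
(√(-5 - 8) + d(-7, 6))² = (√(-5 - 8) + 6*(1 - 4*(-7)))² = (√(-13) + 6*(1 + 28))² = (I*√13 + 6*29)² = (I*√13 + 174)² = (174 + I*√13)²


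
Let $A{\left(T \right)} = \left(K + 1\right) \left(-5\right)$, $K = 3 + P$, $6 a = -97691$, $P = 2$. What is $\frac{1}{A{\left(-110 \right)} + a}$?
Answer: $- \frac{6}{97871} \approx -6.1305 \cdot 10^{-5}$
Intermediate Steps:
$a = - \frac{97691}{6}$ ($a = \frac{1}{6} \left(-97691\right) = - \frac{97691}{6} \approx -16282.0$)
$K = 5$ ($K = 3 + 2 = 5$)
$A{\left(T \right)} = -30$ ($A{\left(T \right)} = \left(5 + 1\right) \left(-5\right) = 6 \left(-5\right) = -30$)
$\frac{1}{A{\left(-110 \right)} + a} = \frac{1}{-30 - \frac{97691}{6}} = \frac{1}{- \frac{97871}{6}} = - \frac{6}{97871}$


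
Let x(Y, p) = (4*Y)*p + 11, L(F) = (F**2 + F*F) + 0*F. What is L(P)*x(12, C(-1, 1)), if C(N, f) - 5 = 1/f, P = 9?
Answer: 48438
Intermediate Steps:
C(N, f) = 5 + 1/f
L(F) = 2*F**2 (L(F) = (F**2 + F**2) + 0 = 2*F**2 + 0 = 2*F**2)
x(Y, p) = 11 + 4*Y*p (x(Y, p) = 4*Y*p + 11 = 11 + 4*Y*p)
L(P)*x(12, C(-1, 1)) = (2*9**2)*(11 + 4*12*(5 + 1/1)) = (2*81)*(11 + 4*12*(5 + 1)) = 162*(11 + 4*12*6) = 162*(11 + 288) = 162*299 = 48438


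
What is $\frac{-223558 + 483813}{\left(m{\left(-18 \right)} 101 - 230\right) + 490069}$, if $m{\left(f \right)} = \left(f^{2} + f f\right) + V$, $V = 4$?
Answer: $\frac{260255}{555691} \approx 0.46834$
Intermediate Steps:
$m{\left(f \right)} = 4 + 2 f^{2}$ ($m{\left(f \right)} = \left(f^{2} + f f\right) + 4 = \left(f^{2} + f^{2}\right) + 4 = 2 f^{2} + 4 = 4 + 2 f^{2}$)
$\frac{-223558 + 483813}{\left(m{\left(-18 \right)} 101 - 230\right) + 490069} = \frac{-223558 + 483813}{\left(\left(4 + 2 \left(-18\right)^{2}\right) 101 - 230\right) + 490069} = \frac{260255}{\left(\left(4 + 2 \cdot 324\right) 101 - 230\right) + 490069} = \frac{260255}{\left(\left(4 + 648\right) 101 - 230\right) + 490069} = \frac{260255}{\left(652 \cdot 101 - 230\right) + 490069} = \frac{260255}{\left(65852 - 230\right) + 490069} = \frac{260255}{65622 + 490069} = \frac{260255}{555691}$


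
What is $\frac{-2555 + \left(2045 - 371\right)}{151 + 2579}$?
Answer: $- \frac{881}{2730} \approx -0.32271$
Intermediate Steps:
$\frac{-2555 + \left(2045 - 371\right)}{151 + 2579} = \frac{-2555 + 1674}{2730} = \left(-881\right) \frac{1}{2730} = - \frac{881}{2730}$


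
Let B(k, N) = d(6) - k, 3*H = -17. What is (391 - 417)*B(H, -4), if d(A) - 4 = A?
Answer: -1222/3 ≈ -407.33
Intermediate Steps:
H = -17/3 (H = (1/3)*(-17) = -17/3 ≈ -5.6667)
d(A) = 4 + A
B(k, N) = 10 - k (B(k, N) = (4 + 6) - k = 10 - k)
(391 - 417)*B(H, -4) = (391 - 417)*(10 - 1*(-17/3)) = -26*(10 + 17/3) = -26*47/3 = -1222/3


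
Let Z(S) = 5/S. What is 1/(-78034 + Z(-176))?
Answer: -176/13733989 ≈ -1.2815e-5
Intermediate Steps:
1/(-78034 + Z(-176)) = 1/(-78034 + 5/(-176)) = 1/(-78034 + 5*(-1/176)) = 1/(-78034 - 5/176) = 1/(-13733989/176) = -176/13733989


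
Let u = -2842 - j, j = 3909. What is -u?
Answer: 6751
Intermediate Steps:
u = -6751 (u = -2842 - 1*3909 = -2842 - 3909 = -6751)
-u = -1*(-6751) = 6751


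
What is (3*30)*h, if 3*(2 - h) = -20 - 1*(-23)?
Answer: 90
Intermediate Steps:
h = 1 (h = 2 - (-20 - 1*(-23))/3 = 2 - (-20 + 23)/3 = 2 - 1/3*3 = 2 - 1 = 1)
(3*30)*h = (3*30)*1 = 90*1 = 90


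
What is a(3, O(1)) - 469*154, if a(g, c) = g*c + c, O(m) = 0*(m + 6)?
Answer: -72226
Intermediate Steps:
O(m) = 0 (O(m) = 0*(6 + m) = 0)
a(g, c) = c + c*g (a(g, c) = c*g + c = c + c*g)
a(3, O(1)) - 469*154 = 0*(1 + 3) - 469*154 = 0*4 - 72226 = 0 - 72226 = -72226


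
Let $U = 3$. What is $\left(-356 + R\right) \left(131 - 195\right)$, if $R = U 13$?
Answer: $20288$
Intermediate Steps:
$R = 39$ ($R = 3 \cdot 13 = 39$)
$\left(-356 + R\right) \left(131 - 195\right) = \left(-356 + 39\right) \left(131 - 195\right) = \left(-317\right) \left(-64\right) = 20288$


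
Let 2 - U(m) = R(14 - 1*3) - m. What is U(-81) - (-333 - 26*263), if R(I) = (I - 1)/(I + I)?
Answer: 78007/11 ≈ 7091.5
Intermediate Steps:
R(I) = (-1 + I)/(2*I) (R(I) = (-1 + I)/((2*I)) = (-1 + I)*(1/(2*I)) = (-1 + I)/(2*I))
U(m) = 17/11 + m (U(m) = 2 - ((-1 + (14 - 1*3))/(2*(14 - 1*3)) - m) = 2 - ((-1 + (14 - 3))/(2*(14 - 3)) - m) = 2 - ((1/2)*(-1 + 11)/11 - m) = 2 - ((1/2)*(1/11)*10 - m) = 2 - (5/11 - m) = 2 + (-5/11 + m) = 17/11 + m)
U(-81) - (-333 - 26*263) = (17/11 - 81) - (-333 - 26*263) = -874/11 - (-333 - 6838) = -874/11 - 1*(-7171) = -874/11 + 7171 = 78007/11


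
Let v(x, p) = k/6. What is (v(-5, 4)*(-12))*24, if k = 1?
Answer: -48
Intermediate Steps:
v(x, p) = ⅙ (v(x, p) = 1/6 = 1*(⅙) = ⅙)
(v(-5, 4)*(-12))*24 = ((⅙)*(-12))*24 = -2*24 = -48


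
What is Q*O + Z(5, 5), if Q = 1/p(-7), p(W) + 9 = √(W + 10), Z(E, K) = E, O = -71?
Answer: 343/26 + 71*√3/78 ≈ 14.769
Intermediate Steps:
p(W) = -9 + √(10 + W) (p(W) = -9 + √(W + 10) = -9 + √(10 + W))
Q = 1/(-9 + √3) (Q = 1/(-9 + √(10 - 7)) = 1/(-9 + √3) ≈ -0.13759)
Q*O + Z(5, 5) = (-3/26 - √3/78)*(-71) + 5 = (213/26 + 71*√3/78) + 5 = 343/26 + 71*√3/78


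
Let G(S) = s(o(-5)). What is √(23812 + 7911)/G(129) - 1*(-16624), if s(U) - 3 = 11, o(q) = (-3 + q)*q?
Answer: 16624 + √31723/14 ≈ 16637.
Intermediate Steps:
o(q) = q*(-3 + q)
s(U) = 14 (s(U) = 3 + 11 = 14)
G(S) = 14
√(23812 + 7911)/G(129) - 1*(-16624) = √(23812 + 7911)/14 - 1*(-16624) = √31723*(1/14) + 16624 = √31723/14 + 16624 = 16624 + √31723/14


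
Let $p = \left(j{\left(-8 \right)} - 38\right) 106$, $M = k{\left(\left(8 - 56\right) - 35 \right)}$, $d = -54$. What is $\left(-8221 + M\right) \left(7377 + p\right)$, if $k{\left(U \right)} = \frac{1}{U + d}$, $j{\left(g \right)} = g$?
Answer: $- \frac{2816821278}{137} \approx -2.0561 \cdot 10^{7}$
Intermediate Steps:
$k{\left(U \right)} = \frac{1}{-54 + U}$ ($k{\left(U \right)} = \frac{1}{U - 54} = \frac{1}{-54 + U}$)
$M = - \frac{1}{137}$ ($M = \frac{1}{-54 + \left(\left(8 - 56\right) - 35\right)} = \frac{1}{-54 - 83} = \frac{1}{-137} = - \frac{1}{137} \approx -0.0072993$)
$p = -4876$ ($p = \left(-8 - 38\right) 106 = \left(-46\right) 106 = -4876$)
$\left(-8221 + M\right) \left(7377 + p\right) = \left(-8221 - \frac{1}{137}\right) \left(7377 - 4876\right) = \left(- \frac{1126278}{137}\right) 2501 = - \frac{2816821278}{137}$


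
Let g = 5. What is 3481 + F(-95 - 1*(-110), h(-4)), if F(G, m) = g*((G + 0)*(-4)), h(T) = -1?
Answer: 3181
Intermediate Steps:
F(G, m) = -20*G (F(G, m) = 5*((G + 0)*(-4)) = 5*(G*(-4)) = 5*(-4*G) = -20*G)
3481 + F(-95 - 1*(-110), h(-4)) = 3481 - 20*(-95 - 1*(-110)) = 3481 - 20*(-95 + 110) = 3481 - 20*15 = 3481 - 300 = 3181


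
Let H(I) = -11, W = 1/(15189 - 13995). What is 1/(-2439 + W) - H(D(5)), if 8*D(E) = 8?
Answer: 32032621/2912165 ≈ 11.000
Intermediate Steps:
W = 1/1194 ≈ 0.00083752
D(E) = 1 (D(E) = (⅛)*8 = 1)
1/(-2439 + W) - H(D(5)) = 1/(-2439 + 1/1194) - 1*(-11) = 1/(-2912165/1194) + 11 = -1194/2912165 + 11 = 32032621/2912165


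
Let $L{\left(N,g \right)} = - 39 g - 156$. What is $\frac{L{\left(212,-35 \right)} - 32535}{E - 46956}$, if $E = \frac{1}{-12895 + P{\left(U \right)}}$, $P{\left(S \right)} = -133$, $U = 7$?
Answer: $\frac{408115128}{611742769} \approx 0.66714$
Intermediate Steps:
$L{\left(N,g \right)} = -156 - 39 g$
$E = - \frac{1}{13028}$ ($E = \frac{1}{-12895 - 133} = \frac{1}{-13028} = - \frac{1}{13028} \approx -7.6758 \cdot 10^{-5}$)
$\frac{L{\left(212,-35 \right)} - 32535}{E - 46956} = \frac{\left(-156 - -1365\right) - 32535}{- \frac{1}{13028} - 46956} = \frac{\left(-156 + 1365\right) - 32535}{- \frac{611742769}{13028}} = \left(1209 - 32535\right) \left(- \frac{13028}{611742769}\right) = \left(-31326\right) \left(- \frac{13028}{611742769}\right) = \frac{408115128}{611742769}$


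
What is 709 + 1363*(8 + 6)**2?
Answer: 267857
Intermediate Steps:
709 + 1363*(8 + 6)**2 = 709 + 1363*14**2 = 709 + 1363*196 = 709 + 267148 = 267857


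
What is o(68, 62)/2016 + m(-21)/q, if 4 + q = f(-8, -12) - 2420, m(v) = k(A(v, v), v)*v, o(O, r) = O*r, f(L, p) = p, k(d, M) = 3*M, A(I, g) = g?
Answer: 5657/3654 ≈ 1.5482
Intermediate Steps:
m(v) = 3*v² (m(v) = (3*v)*v = 3*v²)
q = -2436 (q = -4 + (-12 - 2420) = -4 - 2432 = -2436)
o(68, 62)/2016 + m(-21)/q = (68*62)/2016 + (3*(-21)²)/(-2436) = 4216*(1/2016) + (3*441)*(-1/2436) = 527/252 + 1323*(-1/2436) = 527/252 - 63/116 = 5657/3654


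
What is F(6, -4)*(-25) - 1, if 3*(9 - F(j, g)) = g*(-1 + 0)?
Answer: -578/3 ≈ -192.67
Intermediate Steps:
F(j, g) = 9 + g/3 (F(j, g) = 9 - g*(-1 + 0)/3 = 9 - g*(-1)/3 = 9 - (-1)*g/3 = 9 + g/3)
F(6, -4)*(-25) - 1 = (9 + (⅓)*(-4))*(-25) - 1 = (9 - 4/3)*(-25) - 1 = (23/3)*(-25) - 1 = -575/3 - 1 = -578/3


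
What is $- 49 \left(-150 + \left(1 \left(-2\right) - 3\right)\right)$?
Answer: $7595$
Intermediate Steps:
$- 49 \left(-150 + \left(1 \left(-2\right) - 3\right)\right) = - 49 \left(-150 - 5\right) = \left(-49\right) \left(-155\right) = 7595$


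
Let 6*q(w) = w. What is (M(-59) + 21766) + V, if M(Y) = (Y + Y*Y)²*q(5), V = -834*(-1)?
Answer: 29343010/3 ≈ 9.7810e+6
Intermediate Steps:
q(w) = w/6
V = 834
M(Y) = 5*(Y + Y²)²/6 (M(Y) = (Y + Y*Y)²*((⅙)*5) = (Y + Y²)²*(⅚) = 5*(Y + Y²)²/6)
(M(-59) + 21766) + V = ((⅚)*(-59)²*(1 - 59)² + 21766) + 834 = ((⅚)*3481*(-58)² + 21766) + 834 = ((⅚)*3481*3364 + 21766) + 834 = (29275210/3 + 21766) + 834 = 29340508/3 + 834 = 29343010/3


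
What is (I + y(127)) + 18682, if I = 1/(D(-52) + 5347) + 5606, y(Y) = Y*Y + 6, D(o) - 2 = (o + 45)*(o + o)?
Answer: 245650572/6077 ≈ 40423.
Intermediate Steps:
D(o) = 2 + 2*o*(45 + o) (D(o) = 2 + (o + 45)*(o + o) = 2 + (45 + o)*(2*o) = 2 + 2*o*(45 + o))
y(Y) = 6 + Y² (y(Y) = Y² + 6 = 6 + Y²)
I = 34067663/6077 (I = 1/((2 + 2*(-52)² + 90*(-52)) + 5347) + 5606 = 1/((2 + 2*2704 - 4680) + 5347) + 5606 = 1/((2 + 5408 - 4680) + 5347) + 5606 = 1/(730 + 5347) + 5606 = 1/6077 + 5606 = 34067663/6077 ≈ 5606.0)
(I + y(127)) + 18682 = (34067663/6077 + (6 + 127²)) + 18682 = (34067663/6077 + (6 + 16129)) + 18682 = (34067663/6077 + 16135) + 18682 = 132120058/6077 + 18682 = 245650572/6077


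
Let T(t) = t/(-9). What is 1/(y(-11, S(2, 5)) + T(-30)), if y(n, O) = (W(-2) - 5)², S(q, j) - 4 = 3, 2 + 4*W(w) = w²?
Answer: 12/283 ≈ 0.042403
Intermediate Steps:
W(w) = -½ + w²/4
S(q, j) = 7 (S(q, j) = 4 + 3 = 7)
y(n, O) = 81/4 (y(n, O) = ((-½ + (¼)*(-2)²) - 5)² = ((-½ + (¼)*4) - 5)² = ((-½ + 1) - 5)² = (½ - 5)² = (-9/2)² = 81/4)
T(t) = -t/9 (T(t) = t*(-⅑) = -t/9)
1/(y(-11, S(2, 5)) + T(-30)) = 1/(81/4 - ⅑*(-30)) = 1/(81/4 + 10/3) = 1/(283/12) = 12/283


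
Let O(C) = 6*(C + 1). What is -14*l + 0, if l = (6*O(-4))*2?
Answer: 3024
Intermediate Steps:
O(C) = 6 + 6*C (O(C) = 6*(1 + C) = 6 + 6*C)
l = -216 (l = (6*(6 + 6*(-4)))*2 = (6*(6 - 24))*2 = (6*(-18))*2 = -108*2 = -216)
-14*l + 0 = -14*(-216) + 0 = 3024 + 0 = 3024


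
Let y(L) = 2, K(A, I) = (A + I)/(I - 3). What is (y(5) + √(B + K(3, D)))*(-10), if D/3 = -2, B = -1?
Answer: -20 - 10*I*√6/3 ≈ -20.0 - 8.165*I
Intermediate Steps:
D = -6 (D = 3*(-2) = -6)
K(A, I) = (A + I)/(-3 + I)
(y(5) + √(B + K(3, D)))*(-10) = (2 + √(-1 + (3 - 6)/(-3 - 6)))*(-10) = (2 + √(-1 - 3/(-9)))*(-10) = (2 + √(-1 - ⅑*(-3)))*(-10) = (2 + √(-1 + ⅓))*(-10) = (2 + √(-⅔))*(-10) = (2 + I*√6/3)*(-10) = -20 - 10*I*√6/3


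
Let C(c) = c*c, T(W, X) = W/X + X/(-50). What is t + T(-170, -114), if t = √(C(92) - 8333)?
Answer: 5374/1425 + √131 ≈ 15.217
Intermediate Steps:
T(W, X) = -X/50 + W/X (T(W, X) = W/X + X*(-1/50) = W/X - X/50 = -X/50 + W/X)
C(c) = c²
t = √131 (t = √(92² - 8333) = √(8464 - 8333) = √131 ≈ 11.446)
t + T(-170, -114) = √131 + (-1/50*(-114) - 170/(-114)) = √131 + (57/25 - 170*(-1/114)) = √131 + (57/25 + 85/57) = √131 + 5374/1425 = 5374/1425 + √131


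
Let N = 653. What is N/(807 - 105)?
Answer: 653/702 ≈ 0.93020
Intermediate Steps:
N/(807 - 105) = 653/(807 - 105) = 653/702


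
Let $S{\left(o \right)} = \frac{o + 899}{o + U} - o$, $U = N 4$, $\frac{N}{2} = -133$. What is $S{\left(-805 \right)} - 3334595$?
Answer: $- \frac{6230853604}{1869} \approx -3.3338 \cdot 10^{6}$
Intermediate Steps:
$N = -266$ ($N = 2 \left(-133\right) = -266$)
$U = -1064$ ($U = \left(-266\right) 4 = -1064$)
$S{\left(o \right)} = - o + \frac{899 + o}{-1064 + o}$ ($S{\left(o \right)} = \frac{o + 899}{o - 1064} - o = \frac{899 + o}{-1064 + o} - o = - o + \frac{899 + o}{-1064 + o}$)
$S{\left(-805 \right)} - 3334595 = \frac{899 - \left(-805\right)^{2} + 1065 \left(-805\right)}{-1064 - 805} - 3334595 = \frac{899 - 648025 - 857325}{-1869} - 3334595 = - \frac{899 - 648025 - 857325}{1869} - 3334595 = \left(- \frac{1}{1869}\right) \left(-1504451\right) - 3334595 = \frac{1504451}{1869} - 3334595 = - \frac{6230853604}{1869}$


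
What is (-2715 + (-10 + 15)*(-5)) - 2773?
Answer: -5513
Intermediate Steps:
(-2715 + (-10 + 15)*(-5)) - 2773 = (-2715 + 5*(-5)) - 2773 = (-2715 - 25) - 2773 = -2740 - 2773 = -5513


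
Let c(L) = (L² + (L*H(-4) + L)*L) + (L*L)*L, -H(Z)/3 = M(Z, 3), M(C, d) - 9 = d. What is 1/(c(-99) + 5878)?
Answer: -1/1297655 ≈ -7.7062e-7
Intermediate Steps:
M(C, d) = 9 + d
H(Z) = -36 (H(Z) = -3*(9 + 3) = -3*12 = -36)
c(L) = L³ - 34*L² (c(L) = (L² + (L*(-36) + L)*L) + (L*L)*L = (L² + (-36*L + L)*L) + L²*L = (L² + (-35*L)*L) + L³ = (L² - 35*L²) + L³ = -34*L² + L³ = L³ - 34*L²)
1/(c(-99) + 5878) = 1/((-99)²*(-34 - 99) + 5878) = 1/(9801*(-133) + 5878) = 1/(-1303533 + 5878) = 1/(-1297655) = -1/1297655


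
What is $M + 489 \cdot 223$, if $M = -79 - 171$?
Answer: $108797$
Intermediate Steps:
$M = -250$
$M + 489 \cdot 223 = -250 + 489 \cdot 223 = -250 + 109047 = 108797$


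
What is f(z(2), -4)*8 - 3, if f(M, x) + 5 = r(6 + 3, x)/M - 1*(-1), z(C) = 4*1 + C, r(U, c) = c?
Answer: -121/3 ≈ -40.333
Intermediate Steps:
z(C) = 4 + C
f(M, x) = -4 + x/M (f(M, x) = -5 + (x/M - 1*(-1)) = -5 + (x/M + 1) = -5 + (1 + x/M) = -4 + x/M)
f(z(2), -4)*8 - 3 = (-4 - 4/(4 + 2))*8 - 3 = (-4 - 4/6)*8 - 3 = (-4 - 4*⅙)*8 - 3 = (-4 - ⅔)*8 - 3 = -14/3*8 - 3 = -112/3 - 3 = -121/3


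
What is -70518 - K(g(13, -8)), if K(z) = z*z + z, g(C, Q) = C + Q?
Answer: -70548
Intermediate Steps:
K(z) = z + z² (K(z) = z² + z = z + z²)
-70518 - K(g(13, -8)) = -70518 - (13 - 8)*(1 + (13 - 8)) = -70518 - 5*(1 + 5) = -70518 - 5*6 = -70518 - 1*30 = -70518 - 30 = -70548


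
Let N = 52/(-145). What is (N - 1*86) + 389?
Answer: 43883/145 ≈ 302.64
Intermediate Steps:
N = -52/145 (N = 52*(-1/145) = -52/145 ≈ -0.35862)
(N - 1*86) + 389 = (-52/145 - 1*86) + 389 = (-52/145 - 86) + 389 = -12522/145 + 389 = 43883/145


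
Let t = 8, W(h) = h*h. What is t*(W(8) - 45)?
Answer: 152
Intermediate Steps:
W(h) = h**2
t*(W(8) - 45) = 8*(8**2 - 45) = 8*(64 - 45) = 8*19 = 152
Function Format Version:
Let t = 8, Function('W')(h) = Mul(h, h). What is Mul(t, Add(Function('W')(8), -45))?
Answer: 152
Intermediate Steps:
Function('W')(h) = Pow(h, 2)
Mul(t, Add(Function('W')(8), -45)) = Mul(8, Add(Pow(8, 2), -45)) = Mul(8, Add(64, -45)) = Mul(8, 19) = 152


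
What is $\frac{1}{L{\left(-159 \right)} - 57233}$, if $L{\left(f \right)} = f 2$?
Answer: $- \frac{1}{57551} \approx -1.7376 \cdot 10^{-5}$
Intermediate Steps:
$L{\left(f \right)} = 2 f$
$\frac{1}{L{\left(-159 \right)} - 57233} = \frac{1}{2 \left(-159\right) - 57233} = \frac{1}{-318 - 57233} = \frac{1}{-57551} = - \frac{1}{57551}$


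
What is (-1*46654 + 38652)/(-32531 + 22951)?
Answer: 4001/4790 ≈ 0.83528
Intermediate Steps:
(-1*46654 + 38652)/(-32531 + 22951) = (-46654 + 38652)/(-9580) = -8002*(-1/9580) = 4001/4790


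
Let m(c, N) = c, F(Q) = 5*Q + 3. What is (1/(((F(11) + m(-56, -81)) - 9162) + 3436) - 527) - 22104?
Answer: -129539845/5724 ≈ -22631.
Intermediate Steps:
F(Q) = 3 + 5*Q
(1/(((F(11) + m(-56, -81)) - 9162) + 3436) - 527) - 22104 = (1/((((3 + 5*11) - 56) - 9162) + 3436) - 527) - 22104 = (1/((((3 + 55) - 56) - 9162) + 3436) - 527) - 22104 = (1/(((58 - 56) - 9162) + 3436) - 527) - 22104 = (1/((2 - 9162) + 3436) - 527) - 22104 = (1/(-9160 + 3436) - 527) - 22104 = (1/(-5724) - 527) - 22104 = (-1/5724 - 527) - 22104 = -3016549/5724 - 22104 = -129539845/5724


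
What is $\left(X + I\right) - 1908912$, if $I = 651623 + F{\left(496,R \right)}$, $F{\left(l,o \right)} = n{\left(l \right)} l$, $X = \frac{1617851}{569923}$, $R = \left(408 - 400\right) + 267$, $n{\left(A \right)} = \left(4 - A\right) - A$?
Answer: $- \frac{995845927200}{569923} \approx -1.7473 \cdot 10^{6}$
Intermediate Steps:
$n{\left(A \right)} = 4 - 2 A$
$R = 275$ ($R = 8 + 267 = 275$)
$X = \frac{1617851}{569923}$ ($X = 1617851 \cdot \frac{1}{569923} = \frac{1617851}{569923} \approx 2.8387$)
$F{\left(l,o \right)} = l \left(4 - 2 l\right)$ ($F{\left(l,o \right)} = \left(4 - 2 l\right) l = l \left(4 - 2 l\right)$)
$I = 161575$ ($I = 651623 + 2 \cdot 496 \left(2 - 496\right) = 651623 + 2 \cdot 496 \left(-494\right) = 651623 - 490048 = 161575$)
$\left(X + I\right) - 1908912 = \left(\frac{1617851}{569923} + 161575\right) - 1908912 = \frac{92086926576}{569923} - 1908912 = - \frac{995845927200}{569923}$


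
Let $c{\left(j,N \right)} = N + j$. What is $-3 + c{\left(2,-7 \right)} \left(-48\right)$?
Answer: $237$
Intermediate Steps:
$-3 + c{\left(2,-7 \right)} \left(-48\right) = -3 + \left(-7 + 2\right) \left(-48\right) = -3 - -240 = -3 + 240 = 237$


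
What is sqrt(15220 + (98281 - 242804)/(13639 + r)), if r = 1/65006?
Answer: sqrt(11955951209310395271270)/886616835 ≈ 123.33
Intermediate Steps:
r = 1/65006 ≈ 1.5383e-5
sqrt(15220 + (98281 - 242804)/(13639 + r)) = sqrt(15220 + (98281 - 242804)/(13639 + 1/65006)) = sqrt(15220 - 144523/886616835/65006) = sqrt(15220 - 144523*65006/886616835) = sqrt(15220 - 9394862138/886616835) = sqrt(13484913366562/886616835) = sqrt(11955951209310395271270)/886616835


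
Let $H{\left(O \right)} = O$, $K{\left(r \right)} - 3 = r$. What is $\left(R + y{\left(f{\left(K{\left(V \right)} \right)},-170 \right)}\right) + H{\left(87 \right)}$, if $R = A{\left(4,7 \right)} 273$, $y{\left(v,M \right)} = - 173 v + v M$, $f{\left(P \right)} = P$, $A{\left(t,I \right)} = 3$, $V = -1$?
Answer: $220$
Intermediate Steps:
$K{\left(r \right)} = 3 + r$
$y{\left(v,M \right)} = - 173 v + M v$
$R = 819$ ($R = 3 \cdot 273 = 819$)
$\left(R + y{\left(f{\left(K{\left(V \right)} \right)},-170 \right)}\right) + H{\left(87 \right)} = \left(819 + \left(3 - 1\right) \left(-173 - 170\right)\right) + 87 = \left(819 + 2 \left(-343\right)\right) + 87 = \left(819 - 686\right) + 87 = 133 + 87 = 220$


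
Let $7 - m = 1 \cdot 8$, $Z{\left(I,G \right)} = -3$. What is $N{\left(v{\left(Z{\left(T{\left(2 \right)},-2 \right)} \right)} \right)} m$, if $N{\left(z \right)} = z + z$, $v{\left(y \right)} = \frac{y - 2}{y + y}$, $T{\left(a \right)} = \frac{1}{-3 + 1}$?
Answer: $- \frac{5}{3} \approx -1.6667$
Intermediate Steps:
$T{\left(a \right)} = - \frac{1}{2}$ ($T{\left(a \right)} = \frac{1}{-2} = - \frac{1}{2}$)
$v{\left(y \right)} = \frac{-2 + y}{2 y}$
$N{\left(z \right)} = 2 z$
$m = -1$ ($m = 7 - 1 \cdot 8 = 7 - 8 = -1$)
$N{\left(v{\left(Z{\left(T{\left(2 \right)},-2 \right)} \right)} \right)} m = 2 \frac{-2 - 3}{2 \left(-3\right)} \left(-1\right) = 2 \cdot \frac{1}{2} \left(- \frac{1}{3}\right) \left(-5\right) \left(-1\right) = 2 \cdot \frac{5}{6} \left(-1\right) = \frac{5}{3} \left(-1\right) = - \frac{5}{3}$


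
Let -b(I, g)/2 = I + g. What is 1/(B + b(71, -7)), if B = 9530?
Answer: 1/9402 ≈ 0.00010636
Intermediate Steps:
b(I, g) = -2*I - 2*g (b(I, g) = -2*(I + g) = -2*I - 2*g)
1/(B + b(71, -7)) = 1/(9530 + (-2*71 - 2*(-7))) = 1/(9530 + (-142 + 14)) = 1/(9530 - 128) = 1/9402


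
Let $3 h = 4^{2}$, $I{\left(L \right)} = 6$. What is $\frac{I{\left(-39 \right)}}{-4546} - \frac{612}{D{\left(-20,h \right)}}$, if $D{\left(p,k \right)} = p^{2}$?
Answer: $- \frac{348069}{227300} \approx -1.5313$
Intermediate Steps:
$h = \frac{16}{3}$ ($h = \frac{4^{2}}{3} = \frac{1}{3} \cdot 16 = \frac{16}{3} \approx 5.3333$)
$\frac{I{\left(-39 \right)}}{-4546} - \frac{612}{D{\left(-20,h \right)}} = \frac{6}{-4546} - \frac{612}{\left(-20\right)^{2}} = 6 \left(- \frac{1}{4546}\right) - \frac{612}{400} = - \frac{3}{2273} - \frac{153}{100} = - \frac{348069}{227300}$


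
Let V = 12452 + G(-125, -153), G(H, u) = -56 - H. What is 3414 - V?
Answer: -9107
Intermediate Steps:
V = 12521 (V = 12452 + (-56 - 1*(-125)) = 12452 + (-56 + 125) = 12452 + 69 = 12521)
3414 - V = 3414 - 1*12521 = 3414 - 12521 = -9107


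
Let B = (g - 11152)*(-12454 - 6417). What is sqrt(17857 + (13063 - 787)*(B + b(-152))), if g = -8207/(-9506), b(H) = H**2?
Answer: sqrt(1191127258792468231)/679 ≈ 1.6073e+6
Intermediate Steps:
g = 8207/9506 (g = -8207*(-1/9506) = 8207/9506 ≈ 0.86335)
B = 2000377046055/9506 (B = (8207/9506 - 11152)*(-12454 - 6417) = -106002705/9506*(-18871) = 2000377046055/9506 ≈ 2.1043e+8)
sqrt(17857 + (13063 - 787)*(B + b(-152))) = sqrt(17857 + (13063 - 787)*(2000377046055/9506 + (-152)**2)) = sqrt(17857 + 12276*(2000377046055/9506 + 23104)) = sqrt(17857 + 12276*(2000596672679/9506)) = sqrt(17857 + 12279662376903702/4753) = sqrt(12279662461778023/4753) = sqrt(1191127258792468231)/679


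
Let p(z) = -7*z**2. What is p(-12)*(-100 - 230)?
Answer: 332640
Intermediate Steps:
p(-12)*(-100 - 230) = (-7*(-12)**2)*(-100 - 230) = -7*144*(-330) = -1008*(-330) = 332640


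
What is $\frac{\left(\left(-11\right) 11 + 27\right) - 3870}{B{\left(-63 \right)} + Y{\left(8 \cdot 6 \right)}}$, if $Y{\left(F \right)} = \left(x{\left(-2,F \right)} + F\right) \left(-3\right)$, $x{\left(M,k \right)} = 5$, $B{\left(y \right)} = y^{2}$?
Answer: $- \frac{1982}{1905} \approx -1.0404$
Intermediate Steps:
$Y{\left(F \right)} = -15 - 3 F$ ($Y{\left(F \right)} = \left(5 + F\right) \left(-3\right) = -15 - 3 F$)
$\frac{\left(\left(-11\right) 11 + 27\right) - 3870}{B{\left(-63 \right)} + Y{\left(8 \cdot 6 \right)}} = \frac{\left(\left(-11\right) 11 + 27\right) - 3870}{\left(-63\right)^{2} - \left(15 + 3 \cdot 8 \cdot 6\right)} = \frac{\left(-121 + 27\right) - 3870}{3969 - 159} = \frac{-94 - 3870}{3969 - 159} = - \frac{3964}{3969 - 159} = - \frac{3964}{3810} = \left(-3964\right) \frac{1}{3810} = - \frac{1982}{1905}$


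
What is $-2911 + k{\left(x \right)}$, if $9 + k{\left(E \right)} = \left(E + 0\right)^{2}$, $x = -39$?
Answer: $-1399$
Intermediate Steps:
$k{\left(E \right)} = -9 + E^{2}$ ($k{\left(E \right)} = -9 + \left(E + 0\right)^{2} = -9 + E^{2}$)
$-2911 + k{\left(x \right)} = -2911 - \left(9 - \left(-39\right)^{2}\right) = -2911 + \left(-9 + 1521\right) = -2911 + 1512 = -1399$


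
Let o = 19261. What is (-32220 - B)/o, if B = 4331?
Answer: -36551/19261 ≈ -1.8977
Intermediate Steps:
(-32220 - B)/o = (-32220 - 1*4331)/19261 = (-32220 - 4331)*(1/19261) = -36551*1/19261 = -36551/19261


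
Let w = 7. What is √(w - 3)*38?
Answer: 76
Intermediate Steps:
√(w - 3)*38 = √(7 - 3)*38 = √4*38 = 2*38 = 76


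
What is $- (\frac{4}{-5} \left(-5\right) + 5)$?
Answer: $-9$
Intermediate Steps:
$- (\frac{4}{-5} \left(-5\right) + 5) = - (4 \left(- \frac{1}{5}\right) \left(-5\right) + 5) = - (\left(- \frac{4}{5}\right) \left(-5\right) + 5) = - (4 + 5) = \left(-1\right) 9 = -9$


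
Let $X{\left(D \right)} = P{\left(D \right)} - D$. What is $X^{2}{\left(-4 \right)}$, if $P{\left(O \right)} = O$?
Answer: $0$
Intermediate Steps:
$X{\left(D \right)} = 0$ ($X{\left(D \right)} = D - D = 0$)
$X^{2}{\left(-4 \right)} = 0^{2} = 0$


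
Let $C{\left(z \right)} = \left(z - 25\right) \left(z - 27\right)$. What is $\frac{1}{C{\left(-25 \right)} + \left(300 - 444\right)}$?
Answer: $\frac{1}{2456} \approx 0.00040717$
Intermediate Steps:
$C{\left(z \right)} = \left(-27 + z\right) \left(-25 + z\right)$ ($C{\left(z \right)} = \left(-25 + z\right) \left(-27 + z\right) = \left(-27 + z\right) \left(-25 + z\right)$)
$\frac{1}{C{\left(-25 \right)} + \left(300 - 444\right)} = \frac{1}{\left(675 + \left(-25\right)^{2} - -1300\right) + \left(300 - 444\right)} = \frac{1}{\left(675 + 625 + 1300\right) - 144} = \frac{1}{2600 - 144} = \frac{1}{2456}$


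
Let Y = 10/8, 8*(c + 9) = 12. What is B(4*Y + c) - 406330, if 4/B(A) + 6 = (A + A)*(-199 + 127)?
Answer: -71920408/177 ≈ -4.0633e+5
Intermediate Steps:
c = -15/2 (c = -9 + (1/8)*12 = -9 + 3/2 = -15/2 ≈ -7.5000)
Y = 5/4 (Y = 10*(1/8) = 5/4 ≈ 1.2500)
B(A) = 4/(-6 - 144*A) (B(A) = 4/(-6 + (A + A)*(-199 + 127)) = 4/(-6 + (2*A)*(-72)) = 4/(-6 - 144*A))
B(4*Y + c) - 406330 = -2/(3 + 72*(4*(5/4) - 15/2)) - 406330 = -2/(3 + 72*(5 - 15/2)) - 406330 = -2/(3 + 72*(-5/2)) - 406330 = -2/(3 - 180) - 406330 = -2/(-177) - 406330 = -2*(-1/177) - 406330 = 2/177 - 406330 = -71920408/177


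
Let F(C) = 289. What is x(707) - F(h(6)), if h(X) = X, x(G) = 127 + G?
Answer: 545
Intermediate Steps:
x(707) - F(h(6)) = (127 + 707) - 1*289 = 834 - 289 = 545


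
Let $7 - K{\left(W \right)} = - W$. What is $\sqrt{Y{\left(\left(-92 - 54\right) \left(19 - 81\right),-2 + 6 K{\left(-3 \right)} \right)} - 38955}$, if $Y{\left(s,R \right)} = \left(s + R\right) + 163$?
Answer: $3 i \sqrt{3302} \approx 172.39 i$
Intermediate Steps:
$K{\left(W \right)} = 7 + W$ ($K{\left(W \right)} = 7 - - W = 7 + W$)
$Y{\left(s,R \right)} = 163 + R + s$ ($Y{\left(s,R \right)} = \left(R + s\right) + 163 = 163 + R + s$)
$\sqrt{Y{\left(\left(-92 - 54\right) \left(19 - 81\right),-2 + 6 K{\left(-3 \right)} \right)} - 38955} = \sqrt{\left(163 - \left(2 - 6 \left(7 - 3\right)\right) + \left(-92 - 54\right) \left(19 - 81\right)\right) - 38955} = \sqrt{\left(163 + \left(-2 + 6 \cdot 4\right) - -9052\right) - 38955} = \sqrt{\left(163 + \left(-2 + 24\right) + 9052\right) - 38955} = \sqrt{\left(163 + 22 + 9052\right) - 38955} = \sqrt{9237 - 38955} = \sqrt{-29718} = 3 i \sqrt{3302}$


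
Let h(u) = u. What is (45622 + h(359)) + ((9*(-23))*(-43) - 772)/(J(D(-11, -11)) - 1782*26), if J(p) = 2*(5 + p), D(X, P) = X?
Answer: 2130935335/46344 ≈ 45981.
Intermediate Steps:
J(p) = 10 + 2*p
(45622 + h(359)) + ((9*(-23))*(-43) - 772)/(J(D(-11, -11)) - 1782*26) = (45622 + 359) + ((9*(-23))*(-43) - 772)/((10 + 2*(-11)) - 1782*26) = 45981 + (-207*(-43) - 772)/((10 - 22) - 46332) = 45981 + (8901 - 772)/(-12 - 46332) = 45981 + 8129/(-46344) = 45981 + 8129*(-1/46344) = 45981 - 8129/46344 = 2130935335/46344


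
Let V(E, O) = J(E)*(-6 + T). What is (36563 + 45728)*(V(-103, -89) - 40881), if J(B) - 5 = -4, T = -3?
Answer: -3364878990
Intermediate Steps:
J(B) = 1 (J(B) = 5 - 4 = 1)
V(E, O) = -9 (V(E, O) = 1*(-6 - 3) = 1*(-9) = -9)
(36563 + 45728)*(V(-103, -89) - 40881) = (36563 + 45728)*(-9 - 40881) = 82291*(-40890) = -3364878990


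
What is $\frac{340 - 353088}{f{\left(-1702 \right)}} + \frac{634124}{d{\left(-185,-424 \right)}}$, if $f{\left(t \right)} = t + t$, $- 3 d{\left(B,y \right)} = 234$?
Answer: $- \frac{266380469}{33189} \approx -8026.2$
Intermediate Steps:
$d{\left(B,y \right)} = -78$ ($d{\left(B,y \right)} = \left(- \frac{1}{3}\right) 234 = -78$)
$f{\left(t \right)} = 2 t$
$\frac{340 - 353088}{f{\left(-1702 \right)}} + \frac{634124}{d{\left(-185,-424 \right)}} = \frac{340 - 353088}{2 \left(-1702\right)} + \frac{634124}{-78} = \frac{340 - 353088}{-3404} + 634124 \left(- \frac{1}{78}\right) = \left(-352748\right) \left(- \frac{1}{3404}\right) - \frac{317062}{39} = \frac{88187}{851} - \frac{317062}{39} = - \frac{266380469}{33189}$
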